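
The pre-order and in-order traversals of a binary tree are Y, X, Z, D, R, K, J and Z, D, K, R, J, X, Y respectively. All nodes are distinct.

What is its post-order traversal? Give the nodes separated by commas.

K, J, R, D, Z, X, Y

The first element of pre-order is the root; it splits in-order into left and right subtrees.
Root Y: left subtree has 6 nodes {Z, D, K, R, J, X}, right has 0 { }.
  Root X: left subtree has 5 nodes {Z, D, K, R, J}, right has 0 { }.
    Root Z: left subtree has 0 nodes { }, right has 4 {D, K, R, J}.
      Root D: left subtree has 0 nodes { }, right has 3 {K, R, J}.
        Root R: left subtree has 1 node {K}, right has 1 {J}.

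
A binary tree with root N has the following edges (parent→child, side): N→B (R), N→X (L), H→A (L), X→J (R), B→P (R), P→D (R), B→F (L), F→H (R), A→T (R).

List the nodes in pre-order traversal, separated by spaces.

Pre-order visits the node, then its left subtree, then its right subtree.
Visit N.
At N: go left to X.
  Visit X.
  At X: no left child.
  At X: go right to J.
    J is a leaf — visit J.
At N: go right to B.
  Visit B.
  At B: go left to F.
    Visit F.
    At F: no left child.
    At F: go right to H.
      Visit H.
      At H: go left to A.
        Visit A.
        At A: no left child.
        At A: go right to T.
          T is a leaf — visit T.
      At H: no right child.
  At B: go right to P.
    Visit P.
    At P: no left child.
    At P: go right to D.
      D is a leaf — visit D.

N X J B F H A T P D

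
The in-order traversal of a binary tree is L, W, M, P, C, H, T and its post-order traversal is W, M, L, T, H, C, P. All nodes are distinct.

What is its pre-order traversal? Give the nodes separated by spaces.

The last element of post-order is the root; it splits in-order into left and right subtrees.
Root P: left subtree has 3 nodes {L, W, M}, right has 3 {C, H, T}.
  Root L: left subtree has 0 nodes { }, right has 2 {W, M}.
    Root M: left subtree has 1 node {W}, right has 0 { }.
  Root C: left subtree has 0 nodes { }, right has 2 {H, T}.
    Root H: left subtree has 0 nodes { }, right has 1 {T}.

P L M W C H T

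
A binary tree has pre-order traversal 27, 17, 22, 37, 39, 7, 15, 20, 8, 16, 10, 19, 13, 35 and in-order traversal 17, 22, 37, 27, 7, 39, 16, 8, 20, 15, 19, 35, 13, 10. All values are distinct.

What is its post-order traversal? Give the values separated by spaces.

37 22 17 7 16 8 20 35 13 19 10 15 39 27

The first element of pre-order is the root; it splits in-order into left and right subtrees.
Root 27: left subtree has 3 nodes {17, 22, 37}, right has 10 {7, 39, 16, 8, 20, 15, 19, 35, 13, 10}.
  Root 17: left subtree has 0 nodes { }, right has 2 {22, 37}.
    Root 22: left subtree has 0 nodes { }, right has 1 {37}.
  Root 39: left subtree has 1 node {7}, right has 8 {16, 8, 20, 15, 19, 35, 13, 10}.
    Root 15: left subtree has 3 nodes {16, 8, 20}, right has 4 {19, 35, 13, 10}.
      Root 20: left subtree has 2 nodes {16, 8}, right has 0 { }.
        Root 8: left subtree has 1 node {16}, right has 0 { }.
      Root 10: left subtree has 3 nodes {19, 35, 13}, right has 0 { }.
        Root 19: left subtree has 0 nodes { }, right has 2 {35, 13}.
          Root 13: left subtree has 1 node {35}, right has 0 { }.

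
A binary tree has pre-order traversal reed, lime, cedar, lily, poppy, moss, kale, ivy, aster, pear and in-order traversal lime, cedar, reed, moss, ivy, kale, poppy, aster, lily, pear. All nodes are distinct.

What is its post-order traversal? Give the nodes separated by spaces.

The first element of pre-order is the root; it splits in-order into left and right subtrees.
Root reed: left subtree has 2 nodes {lime, cedar}, right has 7 {moss, ivy, kale, poppy, aster, lily, pear}.
  Root lime: left subtree has 0 nodes { }, right has 1 {cedar}.
  Root lily: left subtree has 5 nodes {moss, ivy, kale, poppy, aster}, right has 1 {pear}.
    Root poppy: left subtree has 3 nodes {moss, ivy, kale}, right has 1 {aster}.
      Root moss: left subtree has 0 nodes { }, right has 2 {ivy, kale}.
        Root kale: left subtree has 1 node {ivy}, right has 0 { }.

cedar lime ivy kale moss aster poppy pear lily reed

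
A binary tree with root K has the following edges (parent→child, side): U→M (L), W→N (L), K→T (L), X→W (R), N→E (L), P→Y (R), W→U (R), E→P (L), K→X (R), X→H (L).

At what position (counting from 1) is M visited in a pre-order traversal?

11

Pre-order visits the node, then its left subtree, then its right subtree.
Visit K.
At K: go left to T.
  T is a leaf — visit T.
At K: go right to X.
  Visit X.
  At X: go left to H.
    H is a leaf — visit H.
  At X: go right to W.
    Visit W.
    At W: go left to N.
      Visit N.
      At N: go left to E.
        Visit E.
        At E: go left to P.
          Visit P.
          At P: no left child.
          At P: go right to Y.
            Y is a leaf — visit Y.
        At E: no right child.
      At N: no right child.
    At W: go right to U.
      Visit U.
      At U: go left to M.
        M is a leaf — visit M.
      At U: no right child.
Full pre-order sequence: K, T, X, H, W, N, E, P, Y, U, M.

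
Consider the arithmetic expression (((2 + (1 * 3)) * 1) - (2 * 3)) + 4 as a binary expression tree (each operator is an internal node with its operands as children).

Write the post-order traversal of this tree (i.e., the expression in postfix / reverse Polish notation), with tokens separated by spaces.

2 1 3 * + 1 * 2 3 * - 4 +

Post-order on an expression tree gives postfix notation: for each operator, emit left operand, right operand, then the operator.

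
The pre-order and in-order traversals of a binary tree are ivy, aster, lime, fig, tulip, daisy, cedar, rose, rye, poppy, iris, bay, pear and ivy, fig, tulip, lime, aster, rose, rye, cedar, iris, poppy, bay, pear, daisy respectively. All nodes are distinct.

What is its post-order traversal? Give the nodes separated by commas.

The first element of pre-order is the root; it splits in-order into left and right subtrees.
Root ivy: left subtree has 0 nodes { }, right has 12 {fig, tulip, lime, aster, rose, rye, cedar, iris, poppy, bay, pear, daisy}.
  Root aster: left subtree has 3 nodes {fig, tulip, lime}, right has 8 {rose, rye, cedar, iris, poppy, bay, pear, daisy}.
    Root lime: left subtree has 2 nodes {fig, tulip}, right has 0 { }.
      Root fig: left subtree has 0 nodes { }, right has 1 {tulip}.
    Root daisy: left subtree has 7 nodes {rose, rye, cedar, iris, poppy, bay, pear}, right has 0 { }.
      Root cedar: left subtree has 2 nodes {rose, rye}, right has 4 {iris, poppy, bay, pear}.
        Root rose: left subtree has 0 nodes { }, right has 1 {rye}.
        Root poppy: left subtree has 1 node {iris}, right has 2 {bay, pear}.
          Root bay: left subtree has 0 nodes { }, right has 1 {pear}.

tulip, fig, lime, rye, rose, iris, pear, bay, poppy, cedar, daisy, aster, ivy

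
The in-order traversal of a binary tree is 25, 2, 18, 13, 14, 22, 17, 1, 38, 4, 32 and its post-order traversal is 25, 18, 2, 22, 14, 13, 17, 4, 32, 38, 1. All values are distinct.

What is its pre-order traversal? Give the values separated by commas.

1, 17, 13, 2, 25, 18, 14, 22, 38, 32, 4

The last element of post-order is the root; it splits in-order into left and right subtrees.
Root 1: left subtree has 7 nodes {25, 2, 18, 13, 14, 22, 17}, right has 3 {38, 4, 32}.
  Root 17: left subtree has 6 nodes {25, 2, 18, 13, 14, 22}, right has 0 { }.
    Root 13: left subtree has 3 nodes {25, 2, 18}, right has 2 {14, 22}.
      Root 2: left subtree has 1 node {25}, right has 1 {18}.
      Root 14: left subtree has 0 nodes { }, right has 1 {22}.
  Root 38: left subtree has 0 nodes { }, right has 2 {4, 32}.
    Root 32: left subtree has 1 node {4}, right has 0 { }.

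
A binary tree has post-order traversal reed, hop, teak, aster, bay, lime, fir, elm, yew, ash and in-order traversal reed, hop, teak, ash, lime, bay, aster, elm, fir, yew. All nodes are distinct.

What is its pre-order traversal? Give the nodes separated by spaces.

The last element of post-order is the root; it splits in-order into left and right subtrees.
Root ash: left subtree has 3 nodes {reed, hop, teak}, right has 6 {lime, bay, aster, elm, fir, yew}.
  Root teak: left subtree has 2 nodes {reed, hop}, right has 0 { }.
    Root hop: left subtree has 1 node {reed}, right has 0 { }.
  Root yew: left subtree has 5 nodes {lime, bay, aster, elm, fir}, right has 0 { }.
    Root elm: left subtree has 3 nodes {lime, bay, aster}, right has 1 {fir}.
      Root lime: left subtree has 0 nodes { }, right has 2 {bay, aster}.
        Root bay: left subtree has 0 nodes { }, right has 1 {aster}.

ash teak hop reed yew elm lime bay aster fir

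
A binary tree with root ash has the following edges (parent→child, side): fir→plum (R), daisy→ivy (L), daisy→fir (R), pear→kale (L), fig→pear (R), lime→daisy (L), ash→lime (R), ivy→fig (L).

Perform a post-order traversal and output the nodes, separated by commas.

Post-order visits the left subtree, then the right subtree, then the node.
At ash: no left child.
At ash: go right to lime.
  At lime: go left to daisy.
    At daisy: go left to ivy.
      At ivy: go left to fig.
        At fig: no left child.
        At fig: go right to pear.
          At pear: go left to kale.
            kale is a leaf — visit kale.
          At pear: no right child.
          Visit pear.
        Visit fig.
      At ivy: no right child.
      Visit ivy.
    At daisy: go right to fir.
      At fir: no left child.
      At fir: go right to plum.
        plum is a leaf — visit plum.
      Visit fir.
    Visit daisy.
  At lime: no right child.
  Visit lime.
Visit ash.

kale, pear, fig, ivy, plum, fir, daisy, lime, ash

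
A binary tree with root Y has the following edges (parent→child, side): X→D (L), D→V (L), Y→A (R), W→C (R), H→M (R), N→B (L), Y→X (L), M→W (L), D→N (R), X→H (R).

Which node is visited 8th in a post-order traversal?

Post-order visits the left subtree, then the right subtree, then the node.
At Y: go left to X.
  At X: go left to D.
    At D: go left to V.
      V is a leaf — visit V.
    At D: go right to N.
      At N: go left to B.
        B is a leaf — visit B.
      At N: no right child.
      Visit N.
    Visit D.
  At X: go right to H.
    At H: no left child.
    At H: go right to M.
      At M: go left to W.
        At W: no left child.
        At W: go right to C.
          C is a leaf — visit C.
        Visit W.
      At M: no right child.
      Visit M.
    Visit H.
  Visit X.
At Y: go right to A.
  A is a leaf — visit A.
Visit Y.
Full post-order sequence: V, B, N, D, C, W, M, H, X, A, Y.

H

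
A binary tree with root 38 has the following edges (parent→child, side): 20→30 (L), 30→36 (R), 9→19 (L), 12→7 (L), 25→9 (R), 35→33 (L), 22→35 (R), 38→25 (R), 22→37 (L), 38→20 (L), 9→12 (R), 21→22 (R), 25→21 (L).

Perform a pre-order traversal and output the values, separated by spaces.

Pre-order visits the node, then its left subtree, then its right subtree.
Visit 38.
At 38: go left to 20.
  Visit 20.
  At 20: go left to 30.
    Visit 30.
    At 30: no left child.
    At 30: go right to 36.
      36 is a leaf — visit 36.
  At 20: no right child.
At 38: go right to 25.
  Visit 25.
  At 25: go left to 21.
    Visit 21.
    At 21: no left child.
    At 21: go right to 22.
      Visit 22.
      At 22: go left to 37.
        37 is a leaf — visit 37.
      At 22: go right to 35.
        Visit 35.
        At 35: go left to 33.
          33 is a leaf — visit 33.
        At 35: no right child.
  At 25: go right to 9.
    Visit 9.
    At 9: go left to 19.
      19 is a leaf — visit 19.
    At 9: go right to 12.
      Visit 12.
      At 12: go left to 7.
        7 is a leaf — visit 7.
      At 12: no right child.

38 20 30 36 25 21 22 37 35 33 9 19 12 7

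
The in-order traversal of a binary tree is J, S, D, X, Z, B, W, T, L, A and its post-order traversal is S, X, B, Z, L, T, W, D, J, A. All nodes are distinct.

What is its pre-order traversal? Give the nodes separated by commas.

The last element of post-order is the root; it splits in-order into left and right subtrees.
Root A: left subtree has 9 nodes {J, S, D, X, Z, B, W, T, L}, right has 0 { }.
  Root J: left subtree has 0 nodes { }, right has 8 {S, D, X, Z, B, W, T, L}.
    Root D: left subtree has 1 node {S}, right has 6 {X, Z, B, W, T, L}.
      Root W: left subtree has 3 nodes {X, Z, B}, right has 2 {T, L}.
        Root Z: left subtree has 1 node {X}, right has 1 {B}.
        Root T: left subtree has 0 nodes { }, right has 1 {L}.

A, J, D, S, W, Z, X, B, T, L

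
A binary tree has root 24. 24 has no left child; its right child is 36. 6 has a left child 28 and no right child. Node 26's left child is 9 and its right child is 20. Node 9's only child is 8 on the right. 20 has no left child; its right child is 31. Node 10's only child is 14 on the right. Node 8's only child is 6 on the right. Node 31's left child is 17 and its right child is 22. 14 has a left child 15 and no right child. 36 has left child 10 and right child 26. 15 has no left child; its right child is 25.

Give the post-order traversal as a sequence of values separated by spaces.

25 15 14 10 28 6 8 9 17 22 31 20 26 36 24

Post-order visits the left subtree, then the right subtree, then the node.
At 24: no left child.
At 24: go right to 36.
  At 36: go left to 10.
    At 10: no left child.
    At 10: go right to 14.
      At 14: go left to 15.
        At 15: no left child.
        At 15: go right to 25.
          25 is a leaf — visit 25.
        Visit 15.
      At 14: no right child.
      Visit 14.
    Visit 10.
  At 36: go right to 26.
    At 26: go left to 9.
      At 9: no left child.
      At 9: go right to 8.
        At 8: no left child.
        At 8: go right to 6.
          At 6: go left to 28.
            28 is a leaf — visit 28.
          At 6: no right child.
          Visit 6.
        Visit 8.
      Visit 9.
    At 26: go right to 20.
      At 20: no left child.
      At 20: go right to 31.
        At 31: go left to 17.
          17 is a leaf — visit 17.
        At 31: go right to 22.
          22 is a leaf — visit 22.
        Visit 31.
      Visit 20.
    Visit 26.
  Visit 36.
Visit 24.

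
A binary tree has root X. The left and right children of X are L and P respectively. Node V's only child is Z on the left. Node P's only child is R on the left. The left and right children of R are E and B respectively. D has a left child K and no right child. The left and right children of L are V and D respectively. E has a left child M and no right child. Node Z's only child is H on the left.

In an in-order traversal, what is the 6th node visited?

In-order visits the left subtree, then the node, then the right subtree.
At X: go left to L.
  At L: go left to V.
    At V: go left to Z.
      At Z: go left to H.
        H is a leaf — visit H.
      Visit Z.
      At Z: no right child.
    Visit V.
    At V: no right child.
  Visit L.
  At L: go right to D.
    At D: go left to K.
      K is a leaf — visit K.
    Visit D.
    At D: no right child.
Visit X.
At X: go right to P.
  At P: go left to R.
    At R: go left to E.
      At E: go left to M.
        M is a leaf — visit M.
      Visit E.
      At E: no right child.
    Visit R.
    At R: go right to B.
      B is a leaf — visit B.
  Visit P.
  At P: no right child.
Full in-order sequence: H, Z, V, L, K, D, X, M, E, R, B, P.

D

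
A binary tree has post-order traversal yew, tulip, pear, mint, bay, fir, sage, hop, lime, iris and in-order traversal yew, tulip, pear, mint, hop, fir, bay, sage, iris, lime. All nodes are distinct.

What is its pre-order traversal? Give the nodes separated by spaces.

iris hop mint pear tulip yew sage fir bay lime

The last element of post-order is the root; it splits in-order into left and right subtrees.
Root iris: left subtree has 8 nodes {yew, tulip, pear, mint, hop, fir, bay, sage}, right has 1 {lime}.
  Root hop: left subtree has 4 nodes {yew, tulip, pear, mint}, right has 3 {fir, bay, sage}.
    Root mint: left subtree has 3 nodes {yew, tulip, pear}, right has 0 { }.
      Root pear: left subtree has 2 nodes {yew, tulip}, right has 0 { }.
        Root tulip: left subtree has 1 node {yew}, right has 0 { }.
    Root sage: left subtree has 2 nodes {fir, bay}, right has 0 { }.
      Root fir: left subtree has 0 nodes { }, right has 1 {bay}.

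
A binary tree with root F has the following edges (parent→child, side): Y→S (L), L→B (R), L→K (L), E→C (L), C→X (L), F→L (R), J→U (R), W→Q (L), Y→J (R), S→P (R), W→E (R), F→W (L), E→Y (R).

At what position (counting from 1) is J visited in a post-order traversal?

Post-order visits the left subtree, then the right subtree, then the node.
At F: go left to W.
  At W: go left to Q.
    Q is a leaf — visit Q.
  At W: go right to E.
    At E: go left to C.
      At C: go left to X.
        X is a leaf — visit X.
      At C: no right child.
      Visit C.
    At E: go right to Y.
      At Y: go left to S.
        At S: no left child.
        At S: go right to P.
          P is a leaf — visit P.
        Visit S.
      At Y: go right to J.
        At J: no left child.
        At J: go right to U.
          U is a leaf — visit U.
        Visit J.
      Visit Y.
    Visit E.
  Visit W.
At F: go right to L.
  At L: go left to K.
    K is a leaf — visit K.
  At L: go right to B.
    B is a leaf — visit B.
  Visit L.
Visit F.
Full post-order sequence: Q, X, C, P, S, U, J, Y, E, W, K, B, L, F.

7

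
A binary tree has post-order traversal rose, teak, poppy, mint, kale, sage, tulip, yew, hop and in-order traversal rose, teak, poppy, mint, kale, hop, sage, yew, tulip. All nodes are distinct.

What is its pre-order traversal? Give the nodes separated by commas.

hop, kale, mint, poppy, teak, rose, yew, sage, tulip

The last element of post-order is the root; it splits in-order into left and right subtrees.
Root hop: left subtree has 5 nodes {rose, teak, poppy, mint, kale}, right has 3 {sage, yew, tulip}.
  Root kale: left subtree has 4 nodes {rose, teak, poppy, mint}, right has 0 { }.
    Root mint: left subtree has 3 nodes {rose, teak, poppy}, right has 0 { }.
      Root poppy: left subtree has 2 nodes {rose, teak}, right has 0 { }.
        Root teak: left subtree has 1 node {rose}, right has 0 { }.
  Root yew: left subtree has 1 node {sage}, right has 1 {tulip}.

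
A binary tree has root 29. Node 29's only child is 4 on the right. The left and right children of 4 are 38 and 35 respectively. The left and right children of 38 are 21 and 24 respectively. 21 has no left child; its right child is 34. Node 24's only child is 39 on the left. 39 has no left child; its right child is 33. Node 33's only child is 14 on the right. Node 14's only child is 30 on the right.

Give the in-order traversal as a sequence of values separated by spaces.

In-order visits the left subtree, then the node, then the right subtree.
At 29: no left child.
Visit 29.
At 29: go right to 4.
  At 4: go left to 38.
    At 38: go left to 21.
      At 21: no left child.
      Visit 21.
      At 21: go right to 34.
        34 is a leaf — visit 34.
    Visit 38.
    At 38: go right to 24.
      At 24: go left to 39.
        At 39: no left child.
        Visit 39.
        At 39: go right to 33.
          At 33: no left child.
          Visit 33.
          At 33: go right to 14.
            At 14: no left child.
            Visit 14.
            At 14: go right to 30.
              30 is a leaf — visit 30.
      Visit 24.
      At 24: no right child.
  Visit 4.
  At 4: go right to 35.
    35 is a leaf — visit 35.

29 21 34 38 39 33 14 30 24 4 35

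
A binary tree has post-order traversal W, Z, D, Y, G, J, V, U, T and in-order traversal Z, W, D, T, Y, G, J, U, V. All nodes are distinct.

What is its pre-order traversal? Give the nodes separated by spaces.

The last element of post-order is the root; it splits in-order into left and right subtrees.
Root T: left subtree has 3 nodes {Z, W, D}, right has 5 {Y, G, J, U, V}.
  Root D: left subtree has 2 nodes {Z, W}, right has 0 { }.
    Root Z: left subtree has 0 nodes { }, right has 1 {W}.
  Root U: left subtree has 3 nodes {Y, G, J}, right has 1 {V}.
    Root J: left subtree has 2 nodes {Y, G}, right has 0 { }.
      Root G: left subtree has 1 node {Y}, right has 0 { }.

T D Z W U J G Y V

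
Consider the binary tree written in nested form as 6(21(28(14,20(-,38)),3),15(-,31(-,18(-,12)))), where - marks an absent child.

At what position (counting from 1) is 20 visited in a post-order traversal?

3

Post-order visits the left subtree, then the right subtree, then the node.
At 6: go left to 21.
  At 21: go left to 28.
    At 28: go left to 14.
      14 is a leaf — visit 14.
    At 28: go right to 20.
      At 20: no left child.
      At 20: go right to 38.
        38 is a leaf — visit 38.
      Visit 20.
    Visit 28.
  At 21: go right to 3.
    3 is a leaf — visit 3.
  Visit 21.
At 6: go right to 15.
  At 15: no left child.
  At 15: go right to 31.
    At 31: no left child.
    At 31: go right to 18.
      At 18: no left child.
      At 18: go right to 12.
        12 is a leaf — visit 12.
      Visit 18.
    Visit 31.
  Visit 15.
Visit 6.
Full post-order sequence: 14, 38, 20, 28, 3, 21, 12, 18, 31, 15, 6.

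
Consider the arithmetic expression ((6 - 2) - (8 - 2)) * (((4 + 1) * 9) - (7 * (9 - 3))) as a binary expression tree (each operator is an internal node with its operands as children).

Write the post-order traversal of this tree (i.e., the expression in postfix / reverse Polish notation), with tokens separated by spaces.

6 2 - 8 2 - - 4 1 + 9 * 7 9 3 - * - *

Post-order on an expression tree gives postfix notation: for each operator, emit left operand, right operand, then the operator.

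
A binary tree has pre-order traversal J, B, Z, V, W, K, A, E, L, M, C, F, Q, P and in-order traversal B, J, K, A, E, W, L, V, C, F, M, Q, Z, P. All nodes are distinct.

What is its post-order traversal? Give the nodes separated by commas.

B, E, A, K, L, W, F, C, Q, M, V, P, Z, J

The first element of pre-order is the root; it splits in-order into left and right subtrees.
Root J: left subtree has 1 node {B}, right has 12 {K, A, E, W, L, V, C, F, M, Q, Z, P}.
  Root Z: left subtree has 10 nodes {K, A, E, W, L, V, C, F, M, Q}, right has 1 {P}.
    Root V: left subtree has 5 nodes {K, A, E, W, L}, right has 4 {C, F, M, Q}.
      Root W: left subtree has 3 nodes {K, A, E}, right has 1 {L}.
        Root K: left subtree has 0 nodes { }, right has 2 {A, E}.
          Root A: left subtree has 0 nodes { }, right has 1 {E}.
      Root M: left subtree has 2 nodes {C, F}, right has 1 {Q}.
        Root C: left subtree has 0 nodes { }, right has 1 {F}.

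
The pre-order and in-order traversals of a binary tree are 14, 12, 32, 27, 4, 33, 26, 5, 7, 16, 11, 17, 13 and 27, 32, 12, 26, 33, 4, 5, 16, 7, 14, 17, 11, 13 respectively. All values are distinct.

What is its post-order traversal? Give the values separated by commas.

The first element of pre-order is the root; it splits in-order into left and right subtrees.
Root 14: left subtree has 9 nodes {27, 32, 12, 26, 33, 4, 5, 16, 7}, right has 3 {17, 11, 13}.
  Root 12: left subtree has 2 nodes {27, 32}, right has 6 {26, 33, 4, 5, 16, 7}.
    Root 32: left subtree has 1 node {27}, right has 0 { }.
    Root 4: left subtree has 2 nodes {26, 33}, right has 3 {5, 16, 7}.
      Root 33: left subtree has 1 node {26}, right has 0 { }.
      Root 5: left subtree has 0 nodes { }, right has 2 {16, 7}.
        Root 7: left subtree has 1 node {16}, right has 0 { }.
  Root 11: left subtree has 1 node {17}, right has 1 {13}.

27, 32, 26, 33, 16, 7, 5, 4, 12, 17, 13, 11, 14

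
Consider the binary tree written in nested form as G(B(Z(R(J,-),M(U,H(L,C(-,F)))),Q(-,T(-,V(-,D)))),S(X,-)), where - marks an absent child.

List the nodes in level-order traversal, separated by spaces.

Level-order visits nodes level by level from the root, left to right within each level.
Level 0: G
Level 1: B, S
Level 2: Z, Q, X
Level 3: R, M, T
Level 4: J, U, H, V
Level 5: L, C, D
Level 6: F

G B S Z Q X R M T J U H V L C D F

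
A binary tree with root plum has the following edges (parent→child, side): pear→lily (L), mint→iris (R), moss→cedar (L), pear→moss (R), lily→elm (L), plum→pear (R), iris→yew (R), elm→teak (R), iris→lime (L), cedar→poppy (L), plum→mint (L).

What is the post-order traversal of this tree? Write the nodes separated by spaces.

lime yew iris mint teak elm lily poppy cedar moss pear plum

Post-order visits the left subtree, then the right subtree, then the node.
At plum: go left to mint.
  At mint: no left child.
  At mint: go right to iris.
    At iris: go left to lime.
      lime is a leaf — visit lime.
    At iris: go right to yew.
      yew is a leaf — visit yew.
    Visit iris.
  Visit mint.
At plum: go right to pear.
  At pear: go left to lily.
    At lily: go left to elm.
      At elm: no left child.
      At elm: go right to teak.
        teak is a leaf — visit teak.
      Visit elm.
    At lily: no right child.
    Visit lily.
  At pear: go right to moss.
    At moss: go left to cedar.
      At cedar: go left to poppy.
        poppy is a leaf — visit poppy.
      At cedar: no right child.
      Visit cedar.
    At moss: no right child.
    Visit moss.
  Visit pear.
Visit plum.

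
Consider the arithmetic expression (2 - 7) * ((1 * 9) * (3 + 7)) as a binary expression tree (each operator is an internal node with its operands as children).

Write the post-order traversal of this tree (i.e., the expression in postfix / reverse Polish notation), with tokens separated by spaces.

2 7 - 1 9 * 3 7 + * *

Post-order on an expression tree gives postfix notation: for each operator, emit left operand, right operand, then the operator.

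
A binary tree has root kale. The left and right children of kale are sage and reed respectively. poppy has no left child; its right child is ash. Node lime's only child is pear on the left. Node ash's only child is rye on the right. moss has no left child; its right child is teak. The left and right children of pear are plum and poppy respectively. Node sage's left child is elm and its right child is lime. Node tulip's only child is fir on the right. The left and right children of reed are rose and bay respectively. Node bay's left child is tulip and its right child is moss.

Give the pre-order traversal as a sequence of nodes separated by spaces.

kale sage elm lime pear plum poppy ash rye reed rose bay tulip fir moss teak

Pre-order visits the node, then its left subtree, then its right subtree.
Visit kale.
At kale: go left to sage.
  Visit sage.
  At sage: go left to elm.
    elm is a leaf — visit elm.
  At sage: go right to lime.
    Visit lime.
    At lime: go left to pear.
      Visit pear.
      At pear: go left to plum.
        plum is a leaf — visit plum.
      At pear: go right to poppy.
        Visit poppy.
        At poppy: no left child.
        At poppy: go right to ash.
          Visit ash.
          At ash: no left child.
          At ash: go right to rye.
            rye is a leaf — visit rye.
    At lime: no right child.
At kale: go right to reed.
  Visit reed.
  At reed: go left to rose.
    rose is a leaf — visit rose.
  At reed: go right to bay.
    Visit bay.
    At bay: go left to tulip.
      Visit tulip.
      At tulip: no left child.
      At tulip: go right to fir.
        fir is a leaf — visit fir.
    At bay: go right to moss.
      Visit moss.
      At moss: no left child.
      At moss: go right to teak.
        teak is a leaf — visit teak.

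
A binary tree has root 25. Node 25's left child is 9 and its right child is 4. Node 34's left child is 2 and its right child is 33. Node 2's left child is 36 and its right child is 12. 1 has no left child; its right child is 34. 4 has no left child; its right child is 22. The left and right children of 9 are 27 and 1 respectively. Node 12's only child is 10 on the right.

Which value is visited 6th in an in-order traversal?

In-order visits the left subtree, then the node, then the right subtree.
At 25: go left to 9.
  At 9: go left to 27.
    27 is a leaf — visit 27.
  Visit 9.
  At 9: go right to 1.
    At 1: no left child.
    Visit 1.
    At 1: go right to 34.
      At 34: go left to 2.
        At 2: go left to 36.
          36 is a leaf — visit 36.
        Visit 2.
        At 2: go right to 12.
          At 12: no left child.
          Visit 12.
          At 12: go right to 10.
            10 is a leaf — visit 10.
      Visit 34.
      At 34: go right to 33.
        33 is a leaf — visit 33.
Visit 25.
At 25: go right to 4.
  At 4: no left child.
  Visit 4.
  At 4: go right to 22.
    22 is a leaf — visit 22.
Full in-order sequence: 27, 9, 1, 36, 2, 12, 10, 34, 33, 25, 4, 22.

12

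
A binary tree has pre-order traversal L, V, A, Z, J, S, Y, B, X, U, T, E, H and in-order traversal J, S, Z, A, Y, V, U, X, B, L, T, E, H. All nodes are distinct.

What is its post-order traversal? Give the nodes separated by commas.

The first element of pre-order is the root; it splits in-order into left and right subtrees.
Root L: left subtree has 9 nodes {J, S, Z, A, Y, V, U, X, B}, right has 3 {T, E, H}.
  Root V: left subtree has 5 nodes {J, S, Z, A, Y}, right has 3 {U, X, B}.
    Root A: left subtree has 3 nodes {J, S, Z}, right has 1 {Y}.
      Root Z: left subtree has 2 nodes {J, S}, right has 0 { }.
        Root J: left subtree has 0 nodes { }, right has 1 {S}.
    Root B: left subtree has 2 nodes {U, X}, right has 0 { }.
      Root X: left subtree has 1 node {U}, right has 0 { }.
  Root T: left subtree has 0 nodes { }, right has 2 {E, H}.
    Root E: left subtree has 0 nodes { }, right has 1 {H}.

S, J, Z, Y, A, U, X, B, V, H, E, T, L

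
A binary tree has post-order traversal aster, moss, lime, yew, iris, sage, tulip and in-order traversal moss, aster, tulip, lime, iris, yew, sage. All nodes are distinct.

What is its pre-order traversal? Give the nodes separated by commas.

tulip, moss, aster, sage, iris, lime, yew

The last element of post-order is the root; it splits in-order into left and right subtrees.
Root tulip: left subtree has 2 nodes {moss, aster}, right has 4 {lime, iris, yew, sage}.
  Root moss: left subtree has 0 nodes { }, right has 1 {aster}.
  Root sage: left subtree has 3 nodes {lime, iris, yew}, right has 0 { }.
    Root iris: left subtree has 1 node {lime}, right has 1 {yew}.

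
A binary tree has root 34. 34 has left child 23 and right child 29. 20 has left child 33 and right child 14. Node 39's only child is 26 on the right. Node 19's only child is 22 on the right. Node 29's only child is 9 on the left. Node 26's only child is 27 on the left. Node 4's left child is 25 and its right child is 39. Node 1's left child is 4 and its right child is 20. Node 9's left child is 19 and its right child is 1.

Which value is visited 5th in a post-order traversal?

Post-order visits the left subtree, then the right subtree, then the node.
At 34: go left to 23.
  23 is a leaf — visit 23.
At 34: go right to 29.
  At 29: go left to 9.
    At 9: go left to 19.
      At 19: no left child.
      At 19: go right to 22.
        22 is a leaf — visit 22.
      Visit 19.
    At 9: go right to 1.
      At 1: go left to 4.
        At 4: go left to 25.
          25 is a leaf — visit 25.
        At 4: go right to 39.
          At 39: no left child.
          At 39: go right to 26.
            At 26: go left to 27.
              27 is a leaf — visit 27.
            At 26: no right child.
            Visit 26.
          Visit 39.
        Visit 4.
      At 1: go right to 20.
        At 20: go left to 33.
          33 is a leaf — visit 33.
        At 20: go right to 14.
          14 is a leaf — visit 14.
        Visit 20.
      Visit 1.
    Visit 9.
  At 29: no right child.
  Visit 29.
Visit 34.
Full post-order sequence: 23, 22, 19, 25, 27, 26, 39, 4, 33, 14, 20, 1, 9, 29, 34.

27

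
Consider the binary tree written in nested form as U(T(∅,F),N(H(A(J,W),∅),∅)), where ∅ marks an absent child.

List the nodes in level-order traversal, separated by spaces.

Level-order visits nodes level by level from the root, left to right within each level.
Level 0: U
Level 1: T, N
Level 2: F, H
Level 3: A
Level 4: J, W

U T N F H A J W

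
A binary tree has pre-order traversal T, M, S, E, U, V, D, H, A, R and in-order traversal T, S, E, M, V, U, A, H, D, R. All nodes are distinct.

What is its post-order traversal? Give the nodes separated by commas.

E, S, V, A, H, R, D, U, M, T

The first element of pre-order is the root; it splits in-order into left and right subtrees.
Root T: left subtree has 0 nodes { }, right has 9 {S, E, M, V, U, A, H, D, R}.
  Root M: left subtree has 2 nodes {S, E}, right has 6 {V, U, A, H, D, R}.
    Root S: left subtree has 0 nodes { }, right has 1 {E}.
    Root U: left subtree has 1 node {V}, right has 4 {A, H, D, R}.
      Root D: left subtree has 2 nodes {A, H}, right has 1 {R}.
        Root H: left subtree has 1 node {A}, right has 0 { }.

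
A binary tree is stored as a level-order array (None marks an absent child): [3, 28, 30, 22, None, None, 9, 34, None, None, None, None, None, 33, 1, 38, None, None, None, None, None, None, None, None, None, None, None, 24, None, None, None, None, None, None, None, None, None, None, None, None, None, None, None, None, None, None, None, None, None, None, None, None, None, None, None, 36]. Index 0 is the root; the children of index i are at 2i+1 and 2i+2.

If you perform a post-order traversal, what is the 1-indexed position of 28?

4

Post-order visits the left subtree, then the right subtree, then the node.
At 3: go left to 28.
  At 28: go left to 22.
    At 22: go left to 34.
      At 34: go left to 38.
        38 is a leaf — visit 38.
      At 34: no right child.
      Visit 34.
    At 22: no right child.
    Visit 22.
  At 28: no right child.
  Visit 28.
At 3: go right to 30.
  At 30: no left child.
  At 30: go right to 9.
    At 9: go left to 33.
      At 33: go left to 24.
        At 24: go left to 36.
          36 is a leaf — visit 36.
        At 24: no right child.
        Visit 24.
      At 33: no right child.
      Visit 33.
    At 9: go right to 1.
      1 is a leaf — visit 1.
    Visit 9.
  Visit 30.
Visit 3.
Full post-order sequence: 38, 34, 22, 28, 36, 24, 33, 1, 9, 30, 3.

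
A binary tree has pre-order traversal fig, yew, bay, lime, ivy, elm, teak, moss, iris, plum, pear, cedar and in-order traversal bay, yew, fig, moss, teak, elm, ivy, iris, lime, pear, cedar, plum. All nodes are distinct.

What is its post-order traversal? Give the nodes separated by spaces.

The first element of pre-order is the root; it splits in-order into left and right subtrees.
Root fig: left subtree has 2 nodes {bay, yew}, right has 9 {moss, teak, elm, ivy, iris, lime, pear, cedar, plum}.
  Root yew: left subtree has 1 node {bay}, right has 0 { }.
  Root lime: left subtree has 5 nodes {moss, teak, elm, ivy, iris}, right has 3 {pear, cedar, plum}.
    Root ivy: left subtree has 3 nodes {moss, teak, elm}, right has 1 {iris}.
      Root elm: left subtree has 2 nodes {moss, teak}, right has 0 { }.
        Root teak: left subtree has 1 node {moss}, right has 0 { }.
    Root plum: left subtree has 2 nodes {pear, cedar}, right has 0 { }.
      Root pear: left subtree has 0 nodes { }, right has 1 {cedar}.

bay yew moss teak elm iris ivy cedar pear plum lime fig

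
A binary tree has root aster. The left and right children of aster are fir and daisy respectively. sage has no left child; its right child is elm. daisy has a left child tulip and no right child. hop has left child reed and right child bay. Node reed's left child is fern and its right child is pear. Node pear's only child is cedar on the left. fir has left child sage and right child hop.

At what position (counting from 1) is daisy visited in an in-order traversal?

12

In-order visits the left subtree, then the node, then the right subtree.
At aster: go left to fir.
  At fir: go left to sage.
    At sage: no left child.
    Visit sage.
    At sage: go right to elm.
      elm is a leaf — visit elm.
  Visit fir.
  At fir: go right to hop.
    At hop: go left to reed.
      At reed: go left to fern.
        fern is a leaf — visit fern.
      Visit reed.
      At reed: go right to pear.
        At pear: go left to cedar.
          cedar is a leaf — visit cedar.
        Visit pear.
        At pear: no right child.
    Visit hop.
    At hop: go right to bay.
      bay is a leaf — visit bay.
Visit aster.
At aster: go right to daisy.
  At daisy: go left to tulip.
    tulip is a leaf — visit tulip.
  Visit daisy.
  At daisy: no right child.
Full in-order sequence: sage, elm, fir, fern, reed, cedar, pear, hop, bay, aster, tulip, daisy.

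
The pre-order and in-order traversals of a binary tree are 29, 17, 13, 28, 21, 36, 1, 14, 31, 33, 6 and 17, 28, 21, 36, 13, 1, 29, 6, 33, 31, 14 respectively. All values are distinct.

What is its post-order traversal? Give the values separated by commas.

The first element of pre-order is the root; it splits in-order into left and right subtrees.
Root 29: left subtree has 6 nodes {17, 28, 21, 36, 13, 1}, right has 4 {6, 33, 31, 14}.
  Root 17: left subtree has 0 nodes { }, right has 5 {28, 21, 36, 13, 1}.
    Root 13: left subtree has 3 nodes {28, 21, 36}, right has 1 {1}.
      Root 28: left subtree has 0 nodes { }, right has 2 {21, 36}.
        Root 21: left subtree has 0 nodes { }, right has 1 {36}.
  Root 14: left subtree has 3 nodes {6, 33, 31}, right has 0 { }.
    Root 31: left subtree has 2 nodes {6, 33}, right has 0 { }.
      Root 33: left subtree has 1 node {6}, right has 0 { }.

36, 21, 28, 1, 13, 17, 6, 33, 31, 14, 29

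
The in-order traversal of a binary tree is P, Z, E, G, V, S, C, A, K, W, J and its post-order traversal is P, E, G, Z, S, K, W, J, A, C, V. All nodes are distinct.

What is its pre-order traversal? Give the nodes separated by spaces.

V Z P G E C S A J W K

The last element of post-order is the root; it splits in-order into left and right subtrees.
Root V: left subtree has 4 nodes {P, Z, E, G}, right has 6 {S, C, A, K, W, J}.
  Root Z: left subtree has 1 node {P}, right has 2 {E, G}.
    Root G: left subtree has 1 node {E}, right has 0 { }.
  Root C: left subtree has 1 node {S}, right has 4 {A, K, W, J}.
    Root A: left subtree has 0 nodes { }, right has 3 {K, W, J}.
      Root J: left subtree has 2 nodes {K, W}, right has 0 { }.
        Root W: left subtree has 1 node {K}, right has 0 { }.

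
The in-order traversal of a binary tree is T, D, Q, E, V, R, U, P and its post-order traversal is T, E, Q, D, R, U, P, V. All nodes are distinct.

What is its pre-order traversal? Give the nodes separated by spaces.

V D T Q E P U R

The last element of post-order is the root; it splits in-order into left and right subtrees.
Root V: left subtree has 4 nodes {T, D, Q, E}, right has 3 {R, U, P}.
  Root D: left subtree has 1 node {T}, right has 2 {Q, E}.
    Root Q: left subtree has 0 nodes { }, right has 1 {E}.
  Root P: left subtree has 2 nodes {R, U}, right has 0 { }.
    Root U: left subtree has 1 node {R}, right has 0 { }.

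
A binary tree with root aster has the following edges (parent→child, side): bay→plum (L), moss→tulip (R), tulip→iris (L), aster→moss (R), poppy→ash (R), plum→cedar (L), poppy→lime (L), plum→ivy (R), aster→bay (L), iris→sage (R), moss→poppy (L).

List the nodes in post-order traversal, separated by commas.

cedar, ivy, plum, bay, lime, ash, poppy, sage, iris, tulip, moss, aster

Post-order visits the left subtree, then the right subtree, then the node.
At aster: go left to bay.
  At bay: go left to plum.
    At plum: go left to cedar.
      cedar is a leaf — visit cedar.
    At plum: go right to ivy.
      ivy is a leaf — visit ivy.
    Visit plum.
  At bay: no right child.
  Visit bay.
At aster: go right to moss.
  At moss: go left to poppy.
    At poppy: go left to lime.
      lime is a leaf — visit lime.
    At poppy: go right to ash.
      ash is a leaf — visit ash.
    Visit poppy.
  At moss: go right to tulip.
    At tulip: go left to iris.
      At iris: no left child.
      At iris: go right to sage.
        sage is a leaf — visit sage.
      Visit iris.
    At tulip: no right child.
    Visit tulip.
  Visit moss.
Visit aster.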